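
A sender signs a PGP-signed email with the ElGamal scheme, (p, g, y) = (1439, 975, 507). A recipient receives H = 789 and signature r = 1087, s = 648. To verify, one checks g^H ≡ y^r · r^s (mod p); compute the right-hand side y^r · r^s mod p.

1290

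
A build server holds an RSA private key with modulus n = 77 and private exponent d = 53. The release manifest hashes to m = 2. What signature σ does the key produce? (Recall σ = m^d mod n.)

m^2 ≡ 2^2 = 4
m^4 ≡ 4^2 = 16
m^8 ≡ 16^2 = 256 ≡ 25
m^16 ≡ 25^2 = 625 ≡ 9
m^32 ≡ 9^2 = 81 ≡ 4
53 = 32 + 16 + 4 + 1, so m^53 ≡ 4·9·16·2 ≡ 74 (mod 77)

74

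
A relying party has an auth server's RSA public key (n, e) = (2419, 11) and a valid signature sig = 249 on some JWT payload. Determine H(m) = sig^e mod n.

232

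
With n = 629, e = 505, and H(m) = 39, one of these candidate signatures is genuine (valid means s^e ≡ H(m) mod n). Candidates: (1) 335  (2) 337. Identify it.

Candidate 1: 335^2 = 112225 ≡ 263; 335^4 ≡ 263^2 = 69169 ≡ 608; 335^8 ≡ 608^2 = 369664 ≡ 441; 335^16 ≡ 441^2 = 194481 ≡ 120; 335^32 ≡ 120^2 = 14400 ≡ 562; 335^64 ≡ 562^2 = 315844 ≡ 86; 335^128 ≡ 86^2 = 7396 ≡ 477; 335^256 ≡ 477^2 = 227529 ≡ 460; 505 = 256 + 128 + 64 + 32 + 16 + 8 + 1, so 335^505 ≡ 460·477·86·562·120·441·335 ≡ 39 (mod 629)
  → matches H(m) = 39
Candidate 2: 337^2 = 113569 ≡ 349; 337^4 ≡ 349^2 = 121801 ≡ 404; 337^8 ≡ 404^2 = 163216 ≡ 305; 337^16 ≡ 305^2 = 93025 ≡ 562; 337^32 ≡ 562^2 = 315844 ≡ 86; 337^64 ≡ 86^2 = 7396 ≡ 477; 337^128 ≡ 477^2 = 227529 ≡ 460; 337^256 ≡ 460^2 = 211600 ≡ 256; 505 = 256 + 128 + 64 + 32 + 16 + 8 + 1, so 337^505 ≡ 256·460·477·86·562·305·337 ≡ 411 (mod 629)

1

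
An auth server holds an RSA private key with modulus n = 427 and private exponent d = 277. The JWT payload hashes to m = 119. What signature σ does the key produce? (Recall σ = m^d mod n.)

m^277 mod 427 = 70

70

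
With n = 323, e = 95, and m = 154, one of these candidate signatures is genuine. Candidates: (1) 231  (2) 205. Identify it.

Candidate 1: 231^95 mod 323 = 148
Candidate 2: 205^95 mod 323 = 154
  → matches m = 154

2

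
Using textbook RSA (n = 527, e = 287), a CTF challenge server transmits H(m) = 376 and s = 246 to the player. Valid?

no

s^2 ≡ 246^2 = 60516 ≡ 438
s^4 ≡ 438^2 = 191844 ≡ 16
s^8 ≡ 16^2 = 256
s^16 ≡ 256^2 = 65536 ≡ 188
s^32 ≡ 188^2 = 35344 ≡ 35
s^64 ≡ 35^2 = 1225 ≡ 171
s^128 ≡ 171^2 = 29241 ≡ 256
s^256 ≡ 256^2 = 65536 ≡ 188
287 = 256 + 16 + 8 + 4 + 2 + 1, so s^287 ≡ 188·188·256·16·438·246 ≡ 151 (mod 527)
The recovered value 151 does not match the digest 376.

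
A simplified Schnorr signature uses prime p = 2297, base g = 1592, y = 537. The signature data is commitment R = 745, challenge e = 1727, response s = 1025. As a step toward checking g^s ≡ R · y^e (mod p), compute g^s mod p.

2147

1592^2 = 2534464 ≡ 873
1592^4 ≡ 873^2 = 762129 ≡ 1822
1592^8 ≡ 1822^2 = 3319684 ≡ 519
1592^16 ≡ 519^2 = 269361 ≡ 612
1592^32 ≡ 612^2 = 374544 ≡ 133
1592^64 ≡ 133^2 = 17689 ≡ 1610
1592^128 ≡ 1610^2 = 2592100 ≡ 1084
1592^256 ≡ 1084^2 = 1175056 ≡ 1289
1592^512 ≡ 1289^2 = 1661521 ≡ 790
1592^1024 ≡ 790^2 = 624100 ≡ 1613
1025 = 1024 + 1, so 1592^1025 ≡ 1613·1592 ≡ 2147 (mod 2297)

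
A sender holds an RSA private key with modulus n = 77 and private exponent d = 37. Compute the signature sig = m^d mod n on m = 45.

45

Squares mod 77: m^1≡45, m^2≡23, m^4≡67, m^8≡23, m^16≡67, m^32≡23
37 = 32 + 4 + 1, so m^37 ≡ 23·67·45 ≡ 45 (mod 77)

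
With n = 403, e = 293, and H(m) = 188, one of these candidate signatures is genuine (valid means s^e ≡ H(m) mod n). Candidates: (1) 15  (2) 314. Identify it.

2

Candidate 1: 15^2 = 225; 15^4 ≡ 225^2 = 50625 ≡ 250; 15^8 ≡ 250^2 = 62500 ≡ 35; 15^16 ≡ 35^2 = 1225 ≡ 16; 15^32 ≡ 16^2 = 256; 15^64 ≡ 256^2 = 65536 ≡ 250; 15^128 ≡ 250^2 = 62500 ≡ 35; 15^256 ≡ 35^2 = 1225 ≡ 16; 293 = 256 + 32 + 4 + 1, so 15^293 ≡ 16·256·250·15 ≡ 58 (mod 403)
Candidate 2: 314^2 = 98596 ≡ 264; 314^4 ≡ 264^2 = 69696 ≡ 380; 314^8 ≡ 380^2 = 144400 ≡ 126; 314^16 ≡ 126^2 = 15876 ≡ 159; 314^32 ≡ 159^2 = 25281 ≡ 295; 314^64 ≡ 295^2 = 87025 ≡ 380; 314^128 ≡ 380^2 = 144400 ≡ 126; 314^256 ≡ 126^2 = 15876 ≡ 159; 293 = 256 + 32 + 4 + 1, so 314^293 ≡ 159·295·380·314 ≡ 188 (mod 403)
  → matches H(m) = 188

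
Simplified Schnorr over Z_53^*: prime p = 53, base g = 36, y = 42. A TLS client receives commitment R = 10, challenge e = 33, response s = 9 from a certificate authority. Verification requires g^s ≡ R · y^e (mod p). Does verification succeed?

passes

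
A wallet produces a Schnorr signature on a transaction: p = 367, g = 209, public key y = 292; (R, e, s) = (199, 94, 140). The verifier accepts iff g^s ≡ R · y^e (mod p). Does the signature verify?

verifies

g^s mod p:
209^2 = 43681 ≡ 8
209^4 ≡ 8^2 = 64
209^8 ≡ 64^2 = 4096 ≡ 59
209^16 ≡ 59^2 = 3481 ≡ 178
209^32 ≡ 178^2 = 31684 ≡ 122
209^64 ≡ 122^2 = 14884 ≡ 204
209^128 ≡ 204^2 = 41616 ≡ 145
140 = 128 + 8 + 4, so 209^140 ≡ 145·59·64 ≡ 323 (mod 367)
R · y^e mod p:
292^2 = 85264 ≡ 120
292^4 ≡ 120^2 = 14400 ≡ 87
292^8 ≡ 87^2 = 7569 ≡ 229
292^16 ≡ 229^2 = 52441 ≡ 327
292^32 ≡ 327^2 = 106929 ≡ 132
292^64 ≡ 132^2 = 17424 ≡ 175
94 = 64 + 16 + 8 + 4 + 2, so 292^94 ≡ 175·327·229·87·120 ≡ 9 (mod 367)
199·9 = 1791 ≡ 323 (mod 367)
323 ≡ 323 (mod 367); signature holds.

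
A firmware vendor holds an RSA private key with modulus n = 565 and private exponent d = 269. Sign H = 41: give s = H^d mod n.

Squares mod 565: H^1≡41, H^2≡551, H^4≡196, H^8≡561, H^16≡16, H^32≡256, H^64≡561, H^128≡16, H^256≡256
269 = 256 + 8 + 4 + 1, so H^269 ≡ 256·561·196·41 ≡ 361 (mod 565)

361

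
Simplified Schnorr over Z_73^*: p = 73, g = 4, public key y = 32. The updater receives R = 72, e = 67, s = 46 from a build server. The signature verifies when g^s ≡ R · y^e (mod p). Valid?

g^s mod p:
Squares mod 73: 4^1≡4, 4^2≡16, 4^4≡37, 4^8≡55, 4^16≡32, 4^32≡2
46 = 32 + 8 + 4 + 2, so 4^46 ≡ 2·55·37·16 ≡ 4 (mod 73)
R · y^e mod p:
Squares mod 73: 32^1≡32, 32^2≡2, 32^4≡4, 32^8≡16, 32^16≡37, 32^32≡55, 32^64≡32
67 = 64 + 2 + 1, so 32^67 ≡ 32·2·32 ≡ 4 (mod 73)
72·4 = 288 ≡ 69 (mod 73)
4 ≠ 69; the check fails.

no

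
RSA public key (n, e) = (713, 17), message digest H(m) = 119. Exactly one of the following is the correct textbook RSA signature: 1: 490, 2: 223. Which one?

2

Candidate 1: 490^2 = 240100 ≡ 532; 490^4 ≡ 532^2 = 283024 ≡ 676; 490^8 ≡ 676^2 = 456976 ≡ 656; 490^16 ≡ 656^2 = 430336 ≡ 397; 17 = 16 + 1, so 490^17 ≡ 397·490 ≡ 594 (mod 713)
Candidate 2: 223^2 = 49729 ≡ 532; 223^4 ≡ 532^2 = 283024 ≡ 676; 223^8 ≡ 676^2 = 456976 ≡ 656; 223^16 ≡ 656^2 = 430336 ≡ 397; 17 = 16 + 1, so 223^17 ≡ 397·223 ≡ 119 (mod 713)
  → matches H(m) = 119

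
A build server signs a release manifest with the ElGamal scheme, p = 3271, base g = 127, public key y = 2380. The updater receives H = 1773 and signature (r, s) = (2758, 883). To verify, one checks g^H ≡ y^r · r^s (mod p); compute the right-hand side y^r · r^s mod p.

Squares mod 3271: 2380^1≡2380, 2380^2≡2299, 2380^4≡2736, 2380^8≡1648, 2380^16≡974, 2380^32≡86, 2380^64≡854, 2380^128≡3154, 2380^256≡605, 2380^512≡2944, 2380^1024≡2257, 2380^2048≡1102
2758 = 2048 + 512 + 128 + 64 + 4 + 2, so 2380^2758 ≡ 1102·2944·3154·854·2736·2299 ≡ 10 (mod 3271)
Squares mod 3271: 2758^1≡2758, 2758^2≡1489, 2758^4≡2654, 2758^8≡1253, 2758^16≡3200, 2758^32≡1770, 2758^64≡2553, 2758^128≡1977, 2758^256≡2955, 2758^512≡1726
883 = 512 + 256 + 64 + 32 + 16 + 2 + 1, so 2758^883 ≡ 1726·2955·2553·1770·3200·1489·2758 ≡ 1439 (mod 3271)
y^r · r^s ≡ 10·1439 = 14390 ≡ 1306 (mod 3271)

1306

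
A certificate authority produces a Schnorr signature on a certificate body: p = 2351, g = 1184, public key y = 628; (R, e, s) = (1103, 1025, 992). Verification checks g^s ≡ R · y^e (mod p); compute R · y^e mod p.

1156

628^2 = 394384 ≡ 1767
628^4 ≡ 1767^2 = 3122289 ≡ 161
628^8 ≡ 161^2 = 25921 ≡ 60
628^16 ≡ 60^2 = 3600 ≡ 1249
628^32 ≡ 1249^2 = 1560001 ≡ 1288
628^64 ≡ 1288^2 = 1658944 ≡ 1489
628^128 ≡ 1489^2 = 2217121 ≡ 128
628^256 ≡ 128^2 = 16384 ≡ 2278
628^512 ≡ 2278^2 = 5189284 ≡ 627
628^1024 ≡ 627^2 = 393129 ≡ 512
1025 = 1024 + 1, so 628^1025 ≡ 512·628 ≡ 1800 (mod 2351)
R · y^e ≡ 1103·1800 = 1985400 ≡ 1156 (mod 2351)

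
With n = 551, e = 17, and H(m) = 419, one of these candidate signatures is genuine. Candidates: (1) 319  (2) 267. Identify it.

Candidate 1: 319^2 = 101761 ≡ 377; 319^4 ≡ 377^2 = 142129 ≡ 522; 319^8 ≡ 522^2 = 272484 ≡ 290; 319^16 ≡ 290^2 = 84100 ≡ 348; 17 = 16 + 1, so 319^17 ≡ 348·319 ≡ 261 (mod 551)
Candidate 2: 267^2 = 71289 ≡ 210; 267^4 ≡ 210^2 = 44100 ≡ 20; 267^8 ≡ 20^2 = 400; 267^16 ≡ 400^2 = 160000 ≡ 210; 17 = 16 + 1, so 267^17 ≡ 210·267 ≡ 419 (mod 551)
  → matches H(m) = 419

2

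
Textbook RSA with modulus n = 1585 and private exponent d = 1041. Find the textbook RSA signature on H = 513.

698

H^2 ≡ 513^2 = 263169 ≡ 59
H^4 ≡ 59^2 = 3481 ≡ 311
H^8 ≡ 311^2 = 96721 ≡ 36
H^16 ≡ 36^2 = 1296
H^32 ≡ 1296^2 = 1679616 ≡ 1101
H^64 ≡ 1101^2 = 1212201 ≡ 1261
H^128 ≡ 1261^2 = 1590121 ≡ 366
H^256 ≡ 366^2 = 133956 ≡ 816
H^512 ≡ 816^2 = 665856 ≡ 156
H^1024 ≡ 156^2 = 24336 ≡ 561
1041 = 1024 + 16 + 1, so H^1041 ≡ 561·1296·513 ≡ 698 (mod 1585)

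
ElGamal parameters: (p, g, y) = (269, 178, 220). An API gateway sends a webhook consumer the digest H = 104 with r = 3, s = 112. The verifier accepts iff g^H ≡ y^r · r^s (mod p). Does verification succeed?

passes

Left side g^H mod p:
178^2 = 31684 ≡ 211
178^4 ≡ 211^2 = 44521 ≡ 136
178^8 ≡ 136^2 = 18496 ≡ 204
178^16 ≡ 204^2 = 41616 ≡ 190
178^32 ≡ 190^2 = 36100 ≡ 54
178^64 ≡ 54^2 = 2916 ≡ 226
104 = 64 + 32 + 8, so 178^104 ≡ 226·54·204 ≡ 21 (mod 269)
Right side y^r · r^s mod p:
220^2 = 48400 ≡ 249
3 = 2 + 1, so 220^3 ≡ 249·220 ≡ 173 (mod 269)
3^2 = 9
3^4 ≡ 9^2 = 81
3^8 ≡ 81^2 = 6561 ≡ 105
3^16 ≡ 105^2 = 11025 ≡ 265
3^32 ≡ 265^2 = 70225 ≡ 16
3^64 ≡ 16^2 = 256
112 = 64 + 32 + 16, so 3^112 ≡ 256·16·265 ≡ 25 (mod 269)
173·25 = 4325 ≡ 21 (mod 269)
21 ≡ 21 (mod 269), so the signature is genuine.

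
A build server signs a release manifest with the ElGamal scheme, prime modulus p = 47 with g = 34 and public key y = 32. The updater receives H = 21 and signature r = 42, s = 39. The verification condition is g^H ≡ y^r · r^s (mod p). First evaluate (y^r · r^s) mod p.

42

32^2 = 1024 ≡ 37
32^4 ≡ 37^2 = 1369 ≡ 6
32^8 ≡ 6^2 = 36
32^16 ≡ 36^2 = 1296 ≡ 27
32^32 ≡ 27^2 = 729 ≡ 24
42 = 32 + 8 + 2, so 32^42 ≡ 24·36·37 ≡ 8 (mod 47)
42^2 = 1764 ≡ 25
42^4 ≡ 25^2 = 625 ≡ 14
42^8 ≡ 14^2 = 196 ≡ 8
42^16 ≡ 8^2 = 64 ≡ 17
42^32 ≡ 17^2 = 289 ≡ 7
39 = 32 + 4 + 2 + 1, so 42^39 ≡ 7·14·25·42 ≡ 17 (mod 47)
y^r · r^s ≡ 8·17 = 136 ≡ 42 (mod 47)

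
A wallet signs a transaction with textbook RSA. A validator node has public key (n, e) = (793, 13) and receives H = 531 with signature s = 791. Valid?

yes

s^2 ≡ 791^2 = 625681 ≡ 4
s^4 ≡ 4^2 = 16
s^8 ≡ 16^2 = 256
13 = 8 + 4 + 1, so s^13 ≡ 256·16·791 ≡ 531 (mod 793)
531 = H, so the signature checks out.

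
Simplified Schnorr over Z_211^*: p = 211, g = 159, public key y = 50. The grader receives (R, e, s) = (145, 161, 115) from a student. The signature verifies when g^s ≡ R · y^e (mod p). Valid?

no

g^s mod p:
159^2 = 25281 ≡ 172
159^4 ≡ 172^2 = 29584 ≡ 44
159^8 ≡ 44^2 = 1936 ≡ 37
159^16 ≡ 37^2 = 1369 ≡ 103
159^32 ≡ 103^2 = 10609 ≡ 59
159^64 ≡ 59^2 = 3481 ≡ 105
115 = 64 + 32 + 16 + 2 + 1, so 159^115 ≡ 105·59·103·172·159 ≡ 177 (mod 211)
R · y^e mod p:
50^2 = 2500 ≡ 179
50^4 ≡ 179^2 = 32041 ≡ 180
50^8 ≡ 180^2 = 32400 ≡ 117
50^16 ≡ 117^2 = 13689 ≡ 185
50^32 ≡ 185^2 = 34225 ≡ 43
50^64 ≡ 43^2 = 1849 ≡ 161
50^128 ≡ 161^2 = 25921 ≡ 179
161 = 128 + 32 + 1, so 50^161 ≡ 179·43·50 ≡ 197 (mod 211)
145·197 = 28565 ≡ 80 (mod 211)
177 ≠ 80; the check fails.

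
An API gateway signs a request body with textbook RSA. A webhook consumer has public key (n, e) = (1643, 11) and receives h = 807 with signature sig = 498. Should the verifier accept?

reject

Squares mod 1643: sig^1≡498, sig^2≡1554, sig^4≡1349, sig^8≡1000
11 = 8 + 2 + 1, so sig^11 ≡ 1000·1554·498 ≡ 1211 (mod 1643)
1211 ≠ 807, so verification fails.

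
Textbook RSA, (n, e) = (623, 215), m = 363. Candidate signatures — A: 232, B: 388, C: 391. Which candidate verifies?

C

Candidate A: 232^215 mod 623 = 260
Candidate B: 388^215 mod 623 = 523
Candidate C: 391^215 mod 623 = 363
  → matches m = 363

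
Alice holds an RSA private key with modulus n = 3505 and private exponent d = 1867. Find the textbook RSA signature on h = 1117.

h^2 ≡ 1117^2 = 1247689 ≡ 3414
h^4 ≡ 3414^2 = 11655396 ≡ 1271
h^8 ≡ 1271^2 = 1615441 ≡ 3141
h^16 ≡ 3141^2 = 9865881 ≡ 2811
h^32 ≡ 2811^2 = 7901721 ≡ 1451
h^64 ≡ 1451^2 = 2105401 ≡ 2401
h^128 ≡ 2401^2 = 5764801 ≡ 2581
h^256 ≡ 2581^2 = 6661561 ≡ 2061
h^512 ≡ 2061^2 = 4247721 ≡ 3166
h^1024 ≡ 3166^2 = 10023556 ≡ 2761
1867 = 1024 + 512 + 256 + 64 + 8 + 2 + 1, so h^1867 ≡ 2761·3166·2061·2401·3141·3414·1117 ≡ 2293 (mod 3505)

2293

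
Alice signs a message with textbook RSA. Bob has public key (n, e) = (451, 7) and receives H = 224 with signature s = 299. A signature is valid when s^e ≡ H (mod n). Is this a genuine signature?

s^2 ≡ 299^2 = 89401 ≡ 103
s^4 ≡ 103^2 = 10609 ≡ 236
7 = 4 + 2 + 1, so s^7 ≡ 236·103·299 ≡ 227 (mod 451)
s^7 mod 451 = 227, but H = 224.

forged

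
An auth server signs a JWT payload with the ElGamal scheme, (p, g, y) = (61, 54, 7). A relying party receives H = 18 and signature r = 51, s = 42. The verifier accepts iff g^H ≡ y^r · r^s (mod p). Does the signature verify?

Left side g^H mod p:
54^2 = 2916 ≡ 49
54^4 ≡ 49^2 = 2401 ≡ 22
54^8 ≡ 22^2 = 484 ≡ 57
54^16 ≡ 57^2 = 3249 ≡ 16
18 = 16 + 2, so 54^18 ≡ 16·49 ≡ 52 (mod 61)
Right side y^r · r^s mod p:
7^2 = 49
7^4 ≡ 49^2 = 2401 ≡ 22
7^8 ≡ 22^2 = 484 ≡ 57
7^16 ≡ 57^2 = 3249 ≡ 16
7^32 ≡ 16^2 = 256 ≡ 12
51 = 32 + 16 + 2 + 1, so 7^51 ≡ 12·16·49·7 ≡ 37 (mod 61)
51^2 = 2601 ≡ 39
51^4 ≡ 39^2 = 1521 ≡ 57
51^8 ≡ 57^2 = 3249 ≡ 16
51^16 ≡ 16^2 = 256 ≡ 12
51^32 ≡ 12^2 = 144 ≡ 22
42 = 32 + 8 + 2, so 51^42 ≡ 22·16·39 ≡ 3 (mod 61)
37·3 = 111 ≡ 50 (mod 61)
52 ≠ 50, so verification fails.

does not verify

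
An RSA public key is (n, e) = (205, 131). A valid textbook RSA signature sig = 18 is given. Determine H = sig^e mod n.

182

sig^2 ≡ 18^2 = 324 ≡ 119
sig^4 ≡ 119^2 = 14161 ≡ 16
sig^8 ≡ 16^2 = 256 ≡ 51
sig^16 ≡ 51^2 = 2601 ≡ 141
sig^32 ≡ 141^2 = 19881 ≡ 201
sig^64 ≡ 201^2 = 40401 ≡ 16
sig^128 ≡ 16^2 = 256 ≡ 51
131 = 128 + 2 + 1, so sig^131 ≡ 51·119·18 ≡ 182 (mod 205)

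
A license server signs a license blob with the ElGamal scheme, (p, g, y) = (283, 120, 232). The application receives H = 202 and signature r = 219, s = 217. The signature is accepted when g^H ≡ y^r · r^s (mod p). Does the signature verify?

does not verify

Left side g^H mod p:
120^2 = 14400 ≡ 250
120^4 ≡ 250^2 = 62500 ≡ 240
120^8 ≡ 240^2 = 57600 ≡ 151
120^16 ≡ 151^2 = 22801 ≡ 161
120^32 ≡ 161^2 = 25921 ≡ 168
120^64 ≡ 168^2 = 28224 ≡ 207
120^128 ≡ 207^2 = 42849 ≡ 116
202 = 128 + 64 + 8 + 2, so 120^202 ≡ 116·207·151·250 ≡ 38 (mod 283)
Right side y^r · r^s mod p:
232^2 = 53824 ≡ 54
232^4 ≡ 54^2 = 2916 ≡ 86
232^8 ≡ 86^2 = 7396 ≡ 38
232^16 ≡ 38^2 = 1444 ≡ 29
232^32 ≡ 29^2 = 841 ≡ 275
232^64 ≡ 275^2 = 75625 ≡ 64
232^128 ≡ 64^2 = 4096 ≡ 134
219 = 128 + 64 + 16 + 8 + 2 + 1, so 232^219 ≡ 134·64·29·38·54·232 ≡ 39 (mod 283)
219^2 = 47961 ≡ 134
219^4 ≡ 134^2 = 17956 ≡ 127
219^8 ≡ 127^2 = 16129 ≡ 281
219^16 ≡ 281^2 = 78961 ≡ 4
219^32 ≡ 4^2 = 16
219^64 ≡ 16^2 = 256
219^128 ≡ 256^2 = 65536 ≡ 163
217 = 128 + 64 + 16 + 8 + 1, so 219^217 ≡ 163·256·4·281·219 ≡ 217 (mod 283)
39·217 = 8463 ≡ 256 (mod 283)
38 ≠ 256, so verification fails.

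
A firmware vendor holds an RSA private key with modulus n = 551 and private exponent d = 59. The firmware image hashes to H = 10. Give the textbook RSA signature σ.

478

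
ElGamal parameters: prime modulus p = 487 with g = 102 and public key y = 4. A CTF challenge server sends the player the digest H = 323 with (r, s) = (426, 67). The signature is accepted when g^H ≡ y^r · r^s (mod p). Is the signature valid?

invalid

Left side g^H mod p:
102^2 = 10404 ≡ 177
102^4 ≡ 177^2 = 31329 ≡ 161
102^8 ≡ 161^2 = 25921 ≡ 110
102^16 ≡ 110^2 = 12100 ≡ 412
102^32 ≡ 412^2 = 169744 ≡ 268
102^64 ≡ 268^2 = 71824 ≡ 235
102^128 ≡ 235^2 = 55225 ≡ 194
102^256 ≡ 194^2 = 37636 ≡ 137
323 = 256 + 64 + 2 + 1, so 102^323 ≡ 137·235·177·102 ≡ 394 (mod 487)
Right side y^r · r^s mod p:
4^2 = 16
4^4 ≡ 16^2 = 256
4^8 ≡ 256^2 = 65536 ≡ 278
4^16 ≡ 278^2 = 77284 ≡ 338
4^32 ≡ 338^2 = 114244 ≡ 286
4^64 ≡ 286^2 = 81796 ≡ 467
4^128 ≡ 467^2 = 218089 ≡ 400
4^256 ≡ 400^2 = 160000 ≡ 264
426 = 256 + 128 + 32 + 8 + 2, so 4^426 ≡ 264·400·286·278·16 ≡ 182 (mod 487)
426^2 = 181476 ≡ 312
426^4 ≡ 312^2 = 97344 ≡ 431
426^8 ≡ 431^2 = 185761 ≡ 214
426^16 ≡ 214^2 = 45796 ≡ 18
426^32 ≡ 18^2 = 324
426^64 ≡ 324^2 = 104976 ≡ 271
67 = 64 + 2 + 1, so 426^67 ≡ 271·312·426 ≡ 145 (mod 487)
182·145 = 26390 ≡ 92 (mod 487)
394 ≠ 92, so verification fails.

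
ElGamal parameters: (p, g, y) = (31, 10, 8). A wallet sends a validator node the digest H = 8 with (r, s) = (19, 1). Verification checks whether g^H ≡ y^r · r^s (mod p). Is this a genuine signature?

genuine

Left side g^H mod p:
10^2 = 100 ≡ 7
10^4 ≡ 7^2 = 49 ≡ 18
10^8 ≡ 18^2 = 324 ≡ 14
Right side y^r · r^s mod p:
8^2 = 64 ≡ 2
8^4 ≡ 2^2 = 4
8^8 ≡ 4^2 = 16
8^16 ≡ 16^2 = 256 ≡ 8
19 = 16 + 2 + 1, so 8^19 ≡ 8·2·8 ≡ 4 (mod 31)
19^1 mod 31 = 19
4·19 = 76 ≡ 14 (mod 31)
14 ≡ 14 (mod 31), so the signature is genuine.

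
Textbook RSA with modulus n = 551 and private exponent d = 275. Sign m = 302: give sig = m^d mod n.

m^275 mod 551 = 481

481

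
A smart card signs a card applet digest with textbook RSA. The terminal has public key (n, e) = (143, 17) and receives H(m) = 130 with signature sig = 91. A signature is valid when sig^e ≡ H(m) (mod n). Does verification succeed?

sig^2 ≡ 91^2 = 8281 ≡ 130
sig^4 ≡ 130^2 = 16900 ≡ 26
sig^8 ≡ 26^2 = 676 ≡ 104
sig^16 ≡ 104^2 = 10816 ≡ 91
17 = 16 + 1, so sig^17 ≡ 91·91 ≡ 130 (mod 143)
130 = H(m), so the signature checks out.

passes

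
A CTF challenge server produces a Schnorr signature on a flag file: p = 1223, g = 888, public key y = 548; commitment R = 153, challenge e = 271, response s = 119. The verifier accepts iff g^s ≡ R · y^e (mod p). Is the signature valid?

g^s mod p:
888^2 = 788544 ≡ 932
888^4 ≡ 932^2 = 868624 ≡ 294
888^8 ≡ 294^2 = 86436 ≡ 826
888^16 ≡ 826^2 = 682276 ≡ 1065
888^32 ≡ 1065^2 = 1134225 ≡ 504
888^64 ≡ 504^2 = 254016 ≡ 855
119 = 64 + 32 + 16 + 4 + 2 + 1, so 888^119 ≡ 855·504·1065·294·932·888 ≡ 444 (mod 1223)
R · y^e mod p:
548^2 = 300304 ≡ 669
548^4 ≡ 669^2 = 447561 ≡ 1166
548^8 ≡ 1166^2 = 1359556 ≡ 803
548^16 ≡ 803^2 = 644809 ≡ 288
548^32 ≡ 288^2 = 82944 ≡ 1003
548^64 ≡ 1003^2 = 1006009 ≡ 703
548^128 ≡ 703^2 = 494209 ≡ 117
548^256 ≡ 117^2 = 13689 ≡ 236
271 = 256 + 8 + 4 + 2 + 1, so 548^271 ≡ 236·803·1166·669·548 ≡ 1106 (mod 1223)
153·1106 = 169218 ≡ 444 (mod 1223)
444 ≡ 444 (mod 1223); signature holds.

valid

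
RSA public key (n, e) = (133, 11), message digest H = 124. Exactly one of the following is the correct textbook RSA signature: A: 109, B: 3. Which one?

B

Candidate A: Squares mod 133: 109^1≡109, 109^2≡44, 109^4≡74, 109^8≡23; 11 = 8 + 2 + 1, so 109^11 ≡ 23·44·109 ≡ 51 (mod 133)
Candidate B: Squares mod 133: 3^1≡3, 3^2≡9, 3^4≡81, 3^8≡44; 11 = 8 + 2 + 1, so 3^11 ≡ 44·9·3 ≡ 124 (mod 133)
  → matches H = 124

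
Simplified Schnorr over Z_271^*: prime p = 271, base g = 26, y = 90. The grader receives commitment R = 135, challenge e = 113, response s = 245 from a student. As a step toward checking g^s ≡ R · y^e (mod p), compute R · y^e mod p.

145

90^113 mod 271 = 252
R · y^e ≡ 135·252 = 34020 ≡ 145 (mod 271)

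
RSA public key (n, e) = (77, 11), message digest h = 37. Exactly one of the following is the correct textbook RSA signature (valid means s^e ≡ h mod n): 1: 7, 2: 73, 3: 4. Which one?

3

Candidate 1: Squares mod 77: 7^1≡7, 7^2≡49, 7^4≡14, 7^8≡42; 11 = 8 + 2 + 1, so 7^11 ≡ 42·49·7 ≡ 7 (mod 77)
Candidate 2: Squares mod 77: 73^1≡73, 73^2≡16, 73^4≡25, 73^8≡9; 11 = 8 + 2 + 1, so 73^11 ≡ 9·16·73 ≡ 40 (mod 77)
Candidate 3: Squares mod 77: 4^1≡4, 4^2≡16, 4^4≡25, 4^8≡9; 11 = 8 + 2 + 1, so 4^11 ≡ 9·16·4 ≡ 37 (mod 77)
  → matches h = 37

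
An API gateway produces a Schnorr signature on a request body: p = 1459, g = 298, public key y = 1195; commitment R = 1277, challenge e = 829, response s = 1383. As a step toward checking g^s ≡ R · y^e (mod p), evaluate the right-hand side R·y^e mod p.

Squares mod 1459: 1195^1≡1195, 1195^2≡1123, 1195^4≡553, 1195^8≡878, 1195^16≡532, 1195^32≡1437, 1195^64≡484, 1195^128≡816, 1195^256≡552, 1195^512≡1232
829 = 512 + 256 + 32 + 16 + 8 + 4 + 1, so 1195^829 ≡ 1232·552·1437·532·878·553·1195 ≡ 1279 (mod 1459)
R · y^e ≡ 1277·1279 = 1633283 ≡ 662 (mod 1459)

662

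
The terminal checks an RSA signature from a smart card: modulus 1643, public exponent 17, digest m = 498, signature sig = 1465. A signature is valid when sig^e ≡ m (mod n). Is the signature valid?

sig^2 ≡ 1465^2 = 2146225 ≡ 467
sig^4 ≡ 467^2 = 218089 ≡ 1213
sig^8 ≡ 1213^2 = 1471369 ≡ 884
sig^16 ≡ 884^2 = 781456 ≡ 1031
17 = 16 + 1, so sig^17 ≡ 1031·1465 ≡ 498 (mod 1643)
498 = m, so the signature checks out.

valid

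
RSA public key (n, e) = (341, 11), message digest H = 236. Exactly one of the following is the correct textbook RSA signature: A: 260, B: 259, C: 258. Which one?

Candidate A: Squares mod 341: 260^1≡260, 260^2≡82, 260^4≡245, 260^8≡9; 11 = 8 + 2 + 1, so 260^11 ≡ 9·82·260 ≡ 238 (mod 341)
Candidate B: Squares mod 341: 259^1≡259, 259^2≡245, 259^4≡9, 259^8≡81; 11 = 8 + 2 + 1, so 259^11 ≡ 81·245·259 ≡ 303 (mod 341)
Candidate C: Squares mod 341: 258^1≡258, 258^2≡69, 258^4≡328, 258^8≡169; 11 = 8 + 2 + 1, so 258^11 ≡ 169·69·258 ≡ 236 (mod 341)
  → matches H = 236

C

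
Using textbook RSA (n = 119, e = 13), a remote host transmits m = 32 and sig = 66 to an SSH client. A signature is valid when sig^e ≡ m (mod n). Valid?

no

Squares mod 119: sig^1≡66, sig^2≡72, sig^4≡67, sig^8≡86
13 = 8 + 4 + 1, so sig^13 ≡ 86·67·66 ≡ 87 (mod 119)
87 ≠ 32, so verification fails.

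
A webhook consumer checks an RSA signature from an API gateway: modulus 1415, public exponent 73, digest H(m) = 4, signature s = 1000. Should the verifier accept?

s^2 ≡ 1000^2 = 1000000 ≡ 1010
s^4 ≡ 1010^2 = 1020100 ≡ 1300
s^8 ≡ 1300^2 = 1690000 ≡ 490
s^16 ≡ 490^2 = 240100 ≡ 965
s^32 ≡ 965^2 = 931225 ≡ 155
s^64 ≡ 155^2 = 24025 ≡ 1385
73 = 64 + 8 + 1, so s^73 ≡ 1385·490·1000 ≡ 435 (mod 1415)
435 ≠ 4, so verification fails.

reject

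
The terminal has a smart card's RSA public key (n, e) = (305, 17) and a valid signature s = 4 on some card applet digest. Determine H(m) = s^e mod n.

289

s^17 mod 305 = 289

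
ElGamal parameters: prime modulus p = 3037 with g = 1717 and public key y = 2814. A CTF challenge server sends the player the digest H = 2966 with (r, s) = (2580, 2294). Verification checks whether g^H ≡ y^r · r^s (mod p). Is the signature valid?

invalid

Left side g^H mod p:
Squares mod 3037: 1717^1≡1717, 1717^2≡2199, 1717^4≡697, 1717^8≡2926, 1717^16≡173, 1717^32≡2596, 1717^64≡113, 1717^128≡621, 1717^256≡2979, 1717^512≡327, 1717^1024≡634, 1717^2048≡1072
2966 = 2048 + 512 + 256 + 128 + 16 + 4 + 2, so 1717^2966 ≡ 1072·327·2979·621·173·697·2199 ≡ 894 (mod 3037)
Right side y^r · r^s mod p:
Squares mod 3037: 2814^1≡2814, 2814^2≡1137, 2814^4≡2044, 2814^8≡2061, 2814^16≡1995, 2814^32≡1555, 2814^64≡573, 2814^128≡333, 2814^256≡1557, 2814^512≡723, 2814^1024≡365, 2814^2048≡2634
2580 = 2048 + 512 + 16 + 4, so 2814^2580 ≡ 2634·723·1995·2044 ≡ 322 (mod 3037)
Squares mod 3037: 2580^1≡2580, 2580^2≡2333, 2580^4≡585, 2580^8≡2081, 2580^16≡2836, 2580^32≡920, 2580^64≡2114, 2580^128≡1569, 2580^256≡1791, 2580^512≡609, 2580^1024≡367, 2580^2048≡1061
2294 = 2048 + 128 + 64 + 32 + 16 + 4 + 2, so 2580^2294 ≡ 1061·1569·2114·920·2836·585·2333 ≡ 2290 (mod 3037)
322·2290 = 737380 ≡ 2426 (mod 3037)
894 ≠ 2426, so verification fails.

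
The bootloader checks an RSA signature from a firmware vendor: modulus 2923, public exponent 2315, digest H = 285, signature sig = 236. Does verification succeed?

sig^2 ≡ 236^2 = 55696 ≡ 159
sig^4 ≡ 159^2 = 25281 ≡ 1897
sig^8 ≡ 1897^2 = 3598609 ≡ 396
sig^16 ≡ 396^2 = 156816 ≡ 1897
sig^32 ≡ 1897^2 = 3598609 ≡ 396
sig^64 ≡ 396^2 = 156816 ≡ 1897
sig^128 ≡ 1897^2 = 3598609 ≡ 396
sig^256 ≡ 396^2 = 156816 ≡ 1897
sig^512 ≡ 1897^2 = 3598609 ≡ 396
sig^1024 ≡ 396^2 = 156816 ≡ 1897
sig^2048 ≡ 1897^2 = 3598609 ≡ 396
2315 = 2048 + 256 + 8 + 2 + 1, so sig^2315 ≡ 396·1897·396·159·236 ≡ 1895 (mod 2923)
The recovered value 1895 does not match the digest 285.

fails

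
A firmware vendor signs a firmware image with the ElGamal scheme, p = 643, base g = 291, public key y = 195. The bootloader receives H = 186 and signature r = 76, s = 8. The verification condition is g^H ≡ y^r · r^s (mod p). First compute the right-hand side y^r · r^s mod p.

598

195^2 = 38025 ≡ 88
195^4 ≡ 88^2 = 7744 ≡ 28
195^8 ≡ 28^2 = 784 ≡ 141
195^16 ≡ 141^2 = 19881 ≡ 591
195^32 ≡ 591^2 = 349281 ≡ 132
195^64 ≡ 132^2 = 17424 ≡ 63
76 = 64 + 8 + 4, so 195^76 ≡ 63·141·28 ≡ 526 (mod 643)
76^2 = 5776 ≡ 632
76^4 ≡ 632^2 = 399424 ≡ 121
76^8 ≡ 121^2 = 14641 ≡ 495
y^r · r^s ≡ 526·495 = 260370 ≡ 598 (mod 643)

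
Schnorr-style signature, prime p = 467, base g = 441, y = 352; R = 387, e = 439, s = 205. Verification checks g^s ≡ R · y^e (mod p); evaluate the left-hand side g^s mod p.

369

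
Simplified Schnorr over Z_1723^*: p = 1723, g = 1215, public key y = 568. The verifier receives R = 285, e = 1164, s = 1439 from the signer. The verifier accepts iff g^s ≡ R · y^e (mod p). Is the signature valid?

invalid

g^s mod p:
1215^2 = 1476225 ≡ 1337
1215^4 ≡ 1337^2 = 1787569 ≡ 818
1215^8 ≡ 818^2 = 669124 ≡ 600
1215^16 ≡ 600^2 = 360000 ≡ 1616
1215^32 ≡ 1616^2 = 2611456 ≡ 1111
1215^64 ≡ 1111^2 = 1234321 ≡ 653
1215^128 ≡ 653^2 = 426409 ≡ 828
1215^256 ≡ 828^2 = 685584 ≡ 1553
1215^512 ≡ 1553^2 = 2411809 ≡ 1332
1215^1024 ≡ 1332^2 = 1774224 ≡ 1257
1439 = 1024 + 256 + 128 + 16 + 8 + 4 + 2 + 1, so 1215^1439 ≡ 1257·1553·828·1616·600·818·1337·1215 ≡ 801 (mod 1723)
R · y^e mod p:
568^2 = 322624 ≡ 423
568^4 ≡ 423^2 = 178929 ≡ 1460
568^8 ≡ 1460^2 = 2131600 ≡ 249
568^16 ≡ 249^2 = 62001 ≡ 1696
568^32 ≡ 1696^2 = 2876416 ≡ 729
568^64 ≡ 729^2 = 531441 ≡ 757
568^128 ≡ 757^2 = 573049 ≡ 1013
568^256 ≡ 1013^2 = 1026169 ≡ 984
568^512 ≡ 984^2 = 968256 ≡ 1653
568^1024 ≡ 1653^2 = 2732409 ≡ 1454
1164 = 1024 + 128 + 8 + 4, so 568^1164 ≡ 1454·1013·249·1460 ≡ 1696 (mod 1723)
285·1696 = 483360 ≡ 920 (mod 1723)
801 ≠ 920; the check fails.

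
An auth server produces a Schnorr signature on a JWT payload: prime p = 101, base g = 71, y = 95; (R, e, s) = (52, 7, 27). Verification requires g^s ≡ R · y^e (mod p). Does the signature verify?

g^s mod p:
Squares mod 101: 71^1≡71, 71^2≡92, 71^4≡81, 71^8≡97, 71^16≡16
27 = 16 + 8 + 2 + 1, so 71^27 ≡ 16·97·92·71 ≡ 92 (mod 101)
R · y^e mod p:
Squares mod 101: 95^1≡95, 95^2≡36, 95^4≡84
7 = 4 + 2 + 1, so 95^7 ≡ 84·36·95 ≡ 36 (mod 101)
52·36 = 1872 ≡ 54 (mod 101)
92 ≠ 54; the check fails.

does not verify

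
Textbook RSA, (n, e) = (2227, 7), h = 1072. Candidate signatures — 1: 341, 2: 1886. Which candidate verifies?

Candidate 1: 341^2 = 116281 ≡ 477; 341^4 ≡ 477^2 = 227529 ≡ 375; 7 = 4 + 2 + 1, so 341^7 ≡ 375·477·341 ≡ 1072 (mod 2227)
  → matches h = 1072
Candidate 2: 1886^2 = 3556996 ≡ 477; 1886^4 ≡ 477^2 = 227529 ≡ 375; 7 = 4 + 2 + 1, so 1886^7 ≡ 375·477·1886 ≡ 1155 (mod 2227)

1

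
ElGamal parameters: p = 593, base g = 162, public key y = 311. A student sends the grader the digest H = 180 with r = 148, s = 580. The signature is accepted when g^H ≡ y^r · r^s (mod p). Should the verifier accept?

Left side g^H mod p:
162^2 = 26244 ≡ 152
162^4 ≡ 152^2 = 23104 ≡ 570
162^8 ≡ 570^2 = 324900 ≡ 529
162^16 ≡ 529^2 = 279841 ≡ 538
162^32 ≡ 538^2 = 289444 ≡ 60
162^64 ≡ 60^2 = 3600 ≡ 42
162^128 ≡ 42^2 = 1764 ≡ 578
180 = 128 + 32 + 16 + 4, so 162^180 ≡ 578·60·538·570 ≡ 60 (mod 593)
Right side y^r · r^s mod p:
311^2 = 96721 ≡ 62
311^4 ≡ 62^2 = 3844 ≡ 286
311^8 ≡ 286^2 = 81796 ≡ 555
311^16 ≡ 555^2 = 308025 ≡ 258
311^32 ≡ 258^2 = 66564 ≡ 148
311^64 ≡ 148^2 = 21904 ≡ 556
311^128 ≡ 556^2 = 309136 ≡ 183
148 = 128 + 16 + 4, so 311^148 ≡ 183·258·286 ≡ 1 (mod 593)
148^2 = 21904 ≡ 556
148^4 ≡ 556^2 = 309136 ≡ 183
148^8 ≡ 183^2 = 33489 ≡ 281
148^16 ≡ 281^2 = 78961 ≡ 92
148^32 ≡ 92^2 = 8464 ≡ 162
148^64 ≡ 162^2 = 26244 ≡ 152
148^128 ≡ 152^2 = 23104 ≡ 570
148^256 ≡ 570^2 = 324900 ≡ 529
148^512 ≡ 529^2 = 279841 ≡ 538
580 = 512 + 64 + 4, so 148^580 ≡ 538·152·183 ≡ 60 (mod 593)
1·60 = 60 ≡ 60 (mod 593)
60 ≡ 60 (mod 593), so the signature is genuine.

accept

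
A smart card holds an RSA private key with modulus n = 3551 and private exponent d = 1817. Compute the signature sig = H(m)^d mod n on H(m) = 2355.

Squares mod 3551: (H(m))^1≡2355, (H(m))^2≡2914, (H(m))^4≡955, (H(m))^8≡2969, (H(m))^16≡1379, (H(m))^32≡1856, (H(m))^64≡266, (H(m))^128≡3287, (H(m))^256≡2227, (H(m))^512≡2333, (H(m))^1024≡2757
1817 = 1024 + 512 + 256 + 16 + 8 + 1, so (H(m))^1817 ≡ 2757·2333·2227·1379·2969·2355 ≡ 1507 (mod 3551)

1507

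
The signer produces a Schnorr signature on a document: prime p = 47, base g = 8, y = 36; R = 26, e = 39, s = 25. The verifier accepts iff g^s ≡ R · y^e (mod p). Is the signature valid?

g^s mod p:
8^2 = 64 ≡ 17
8^4 ≡ 17^2 = 289 ≡ 7
8^8 ≡ 7^2 = 49 ≡ 2
8^16 ≡ 2^2 = 4
25 = 16 + 8 + 1, so 8^25 ≡ 4·2·8 ≡ 17 (mod 47)
R · y^e mod p:
36^2 = 1296 ≡ 27
36^4 ≡ 27^2 = 729 ≡ 24
36^8 ≡ 24^2 = 576 ≡ 12
36^16 ≡ 12^2 = 144 ≡ 3
36^32 ≡ 3^2 = 9
39 = 32 + 4 + 2 + 1, so 36^39 ≡ 9·24·27·36 ≡ 3 (mod 47)
26·3 = 78 ≡ 31 (mod 47)
17 ≠ 31; the check fails.

invalid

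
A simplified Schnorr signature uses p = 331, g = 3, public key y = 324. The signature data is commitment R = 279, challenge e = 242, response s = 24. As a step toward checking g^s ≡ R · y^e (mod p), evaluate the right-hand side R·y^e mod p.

172

324^2 = 104976 ≡ 49
324^4 ≡ 49^2 = 2401 ≡ 84
324^8 ≡ 84^2 = 7056 ≡ 105
324^16 ≡ 105^2 = 11025 ≡ 102
324^32 ≡ 102^2 = 10404 ≡ 143
324^64 ≡ 143^2 = 20449 ≡ 258
324^128 ≡ 258^2 = 66564 ≡ 33
242 = 128 + 64 + 32 + 16 + 2, so 324^242 ≡ 33·258·143·102·49 ≡ 124 (mod 331)
R · y^e ≡ 279·124 = 34596 ≡ 172 (mod 331)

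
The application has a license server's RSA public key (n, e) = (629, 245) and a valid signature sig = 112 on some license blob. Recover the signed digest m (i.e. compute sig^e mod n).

482

sig^245 mod 629 = 482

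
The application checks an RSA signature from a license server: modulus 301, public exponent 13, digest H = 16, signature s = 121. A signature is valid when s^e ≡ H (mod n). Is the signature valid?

valid

s^2 ≡ 121^2 = 14641 ≡ 193
s^4 ≡ 193^2 = 37249 ≡ 226
s^8 ≡ 226^2 = 51076 ≡ 207
13 = 8 + 4 + 1, so s^13 ≡ 207·226·121 ≡ 16 (mod 301)
s^13 mod 301 = 16 matches H.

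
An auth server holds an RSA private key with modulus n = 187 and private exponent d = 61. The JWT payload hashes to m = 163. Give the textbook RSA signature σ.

m^2 ≡ 163^2 = 26569 ≡ 15
m^4 ≡ 15^2 = 225 ≡ 38
m^8 ≡ 38^2 = 1444 ≡ 135
m^16 ≡ 135^2 = 18225 ≡ 86
m^32 ≡ 86^2 = 7396 ≡ 103
61 = 32 + 16 + 8 + 4 + 1, so m^61 ≡ 103·86·135·38·163 ≡ 130 (mod 187)

130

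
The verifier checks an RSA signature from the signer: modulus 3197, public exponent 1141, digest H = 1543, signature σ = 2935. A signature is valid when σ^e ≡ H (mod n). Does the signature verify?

Squares mod 3197: σ^1≡2935, σ^2≡1507, σ^4≡1179, σ^8≡2543, σ^16≡2515, σ^32≡1559, σ^64≡761, σ^128≡464, σ^256≡1097, σ^512≡1337, σ^1024≡446
1141 = 1024 + 64 + 32 + 16 + 4 + 1, so σ^1141 ≡ 446·761·1559·2515·1179·2935 ≡ 746 (mod 3197)
σ^1141 mod 3197 = 746, but H = 1543.

does not verify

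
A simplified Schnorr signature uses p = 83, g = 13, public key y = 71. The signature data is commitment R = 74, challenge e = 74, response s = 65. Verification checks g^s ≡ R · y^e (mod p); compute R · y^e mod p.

71^2 = 5041 ≡ 61
71^4 ≡ 61^2 = 3721 ≡ 69
71^8 ≡ 69^2 = 4761 ≡ 30
71^16 ≡ 30^2 = 900 ≡ 70
71^32 ≡ 70^2 = 4900 ≡ 3
71^64 ≡ 3^2 = 9
74 = 64 + 8 + 2, so 71^74 ≡ 9·30·61 ≡ 36 (mod 83)
R · y^e ≡ 74·36 = 2664 ≡ 8 (mod 83)

8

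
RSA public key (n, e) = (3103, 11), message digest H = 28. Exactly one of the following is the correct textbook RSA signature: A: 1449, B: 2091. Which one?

A

Candidate A: 1449^2 = 2099601 ≡ 1973; 1449^4 ≡ 1973^2 = 3892729 ≡ 1567; 1449^8 ≡ 1567^2 = 2455489 ≡ 1016; 11 = 8 + 2 + 1, so 1449^11 ≡ 1016·1973·1449 ≡ 28 (mod 3103)
  → matches H = 28
Candidate B: 2091^2 = 4372281 ≡ 154; 2091^4 ≡ 154^2 = 23716 ≡ 1995; 2091^8 ≡ 1995^2 = 3980025 ≡ 1979; 11 = 8 + 2 + 1, so 2091^11 ≡ 1979·154·2091 ≡ 2596 (mod 3103)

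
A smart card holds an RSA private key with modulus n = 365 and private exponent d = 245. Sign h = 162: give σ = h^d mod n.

37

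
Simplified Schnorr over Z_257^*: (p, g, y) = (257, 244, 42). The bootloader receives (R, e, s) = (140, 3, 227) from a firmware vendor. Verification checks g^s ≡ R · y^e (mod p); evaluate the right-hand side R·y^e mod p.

42^2 = 1764 ≡ 222
3 = 2 + 1, so 42^3 ≡ 222·42 ≡ 72 (mod 257)
R · y^e ≡ 140·72 = 10080 ≡ 57 (mod 257)

57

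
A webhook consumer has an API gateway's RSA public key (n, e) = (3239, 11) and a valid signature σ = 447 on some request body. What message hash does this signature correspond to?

2866

σ^2 ≡ 447^2 = 199809 ≡ 2230
σ^4 ≡ 2230^2 = 4972900 ≡ 1035
σ^8 ≡ 1035^2 = 1071225 ≡ 2355
11 = 8 + 2 + 1, so σ^11 ≡ 2355·2230·447 ≡ 2866 (mod 3239)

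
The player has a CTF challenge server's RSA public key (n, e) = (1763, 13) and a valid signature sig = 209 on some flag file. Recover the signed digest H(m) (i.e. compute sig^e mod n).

1499

sig^2 ≡ 209^2 = 43681 ≡ 1369
sig^4 ≡ 1369^2 = 1874161 ≡ 92
sig^8 ≡ 92^2 = 8464 ≡ 1412
13 = 8 + 4 + 1, so sig^13 ≡ 1412·92·209 ≡ 1499 (mod 1763)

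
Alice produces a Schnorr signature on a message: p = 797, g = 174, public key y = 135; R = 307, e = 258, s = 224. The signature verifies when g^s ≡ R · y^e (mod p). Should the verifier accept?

accept

g^s mod p:
174^224 mod 797 = 587
R · y^e mod p:
135^258 mod 797 = 342
307·342 = 104994 ≡ 587 (mod 797)
587 ≡ 587 (mod 797); signature holds.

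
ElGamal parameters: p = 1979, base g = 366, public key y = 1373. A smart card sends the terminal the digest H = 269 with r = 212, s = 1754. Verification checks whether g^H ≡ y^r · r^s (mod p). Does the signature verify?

Left side g^H mod p:
Squares mod 1979: 366^1≡366, 366^2≡1363, 366^4≡1467, 366^8≡916, 366^16≡1939, 366^32≡1600, 366^64≡1153, 366^128≡1500, 366^256≡1856
269 = 256 + 8 + 4 + 1, so 366^269 ≡ 1856·916·1467·366 ≡ 1616 (mod 1979)
Right side y^r · r^s mod p:
Squares mod 1979: 1373^1≡1373, 1373^2≡1121, 1373^4≡1955, 1373^8≡576, 1373^16≡1283, 1373^32≡1540, 1373^64≡758, 1373^128≡654
212 = 128 + 64 + 16 + 4, so 1373^212 ≡ 654·758·1283·1955 ≡ 1376 (mod 1979)
Squares mod 1979: 212^1≡212, 212^2≡1406, 212^4≡1794, 212^8≡582, 212^16≡315, 212^32≡275, 212^64≡423, 212^128≡819, 212^256≡1859, 212^512≡547, 212^1024≡380
1754 = 1024 + 512 + 128 + 64 + 16 + 8 + 2, so 212^1754 ≡ 380·547·819·423·315·582·1406 ≡ 410 (mod 1979)
1376·410 = 564160 ≡ 145 (mod 1979)
1616 ≠ 145, so verification fails.

does not verify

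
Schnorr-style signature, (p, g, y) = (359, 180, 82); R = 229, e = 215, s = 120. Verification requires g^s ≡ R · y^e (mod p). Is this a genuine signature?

forged

g^s mod p:
180^2 = 32400 ≡ 90
180^4 ≡ 90^2 = 8100 ≡ 202
180^8 ≡ 202^2 = 40804 ≡ 237
180^16 ≡ 237^2 = 56169 ≡ 165
180^32 ≡ 165^2 = 27225 ≡ 300
180^64 ≡ 300^2 = 90000 ≡ 250
120 = 64 + 32 + 16 + 8, so 180^120 ≡ 250·300·165·237 ≡ 88 (mod 359)
R · y^e mod p:
82^2 = 6724 ≡ 262
82^4 ≡ 262^2 = 68644 ≡ 75
82^8 ≡ 75^2 = 5625 ≡ 240
82^16 ≡ 240^2 = 57600 ≡ 160
82^32 ≡ 160^2 = 25600 ≡ 111
82^64 ≡ 111^2 = 12321 ≡ 115
82^128 ≡ 115^2 = 13225 ≡ 301
215 = 128 + 64 + 16 + 4 + 2 + 1, so 82^215 ≡ 301·115·160·75·262·82 ≡ 68 (mod 359)
229·68 = 15572 ≡ 135 (mod 359)
88 ≠ 135; the check fails.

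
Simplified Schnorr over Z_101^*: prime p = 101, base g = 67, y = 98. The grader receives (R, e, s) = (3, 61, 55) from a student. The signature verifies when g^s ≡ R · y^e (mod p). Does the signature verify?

does not verify

g^s mod p:
67^2 = 4489 ≡ 45
67^4 ≡ 45^2 = 2025 ≡ 5
67^8 ≡ 5^2 = 25
67^16 ≡ 25^2 = 625 ≡ 19
67^32 ≡ 19^2 = 361 ≡ 58
55 = 32 + 16 + 4 + 2 + 1, so 67^55 ≡ 58·19·5·45·67 ≡ 69 (mod 101)
R · y^e mod p:
98^2 = 9604 ≡ 9
98^4 ≡ 9^2 = 81
98^8 ≡ 81^2 = 6561 ≡ 97
98^16 ≡ 97^2 = 9409 ≡ 16
98^32 ≡ 16^2 = 256 ≡ 54
61 = 32 + 16 + 8 + 4 + 1, so 98^61 ≡ 54·16·97·81·98 ≡ 94 (mod 101)
3·94 = 282 ≡ 80 (mod 101)
69 ≠ 80; the check fails.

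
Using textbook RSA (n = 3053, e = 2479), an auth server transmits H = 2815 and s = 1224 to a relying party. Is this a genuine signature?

Squares mod 3053: s^1≡1224, s^2≡2206, s^4≡3007, s^8≡2116, s^16≡1758, s^32≡928, s^64≡238, s^128≡1690, s^256≡1545, s^512≡2632, s^1024≡167, s^2048≡412
2479 = 2048 + 256 + 128 + 32 + 8 + 4 + 2 + 1, so s^2479 ≡ 412·1545·1690·928·2116·3007·2206·1224 ≡ 2815 (mod 3053)
Since 2815 equals the digest 2815, verification succeeds.

genuine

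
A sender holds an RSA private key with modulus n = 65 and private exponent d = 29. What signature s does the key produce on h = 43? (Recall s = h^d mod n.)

Squares mod 65: h^1≡43, h^2≡29, h^4≡61, h^8≡16, h^16≡61
29 = 16 + 8 + 4 + 1, so h^29 ≡ 61·16·61·43 ≡ 23 (mod 65)

23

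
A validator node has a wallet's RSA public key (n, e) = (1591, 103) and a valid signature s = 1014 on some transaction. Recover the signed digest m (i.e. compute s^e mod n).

1090

s^2 ≡ 1014^2 = 1028196 ≡ 410
s^4 ≡ 410^2 = 168100 ≡ 1045
s^8 ≡ 1045^2 = 1092025 ≡ 599
s^16 ≡ 599^2 = 358801 ≡ 826
s^32 ≡ 826^2 = 682276 ≡ 1328
s^64 ≡ 1328^2 = 1763584 ≡ 756
103 = 64 + 32 + 4 + 2 + 1, so s^103 ≡ 756·1328·1045·410·1014 ≡ 1090 (mod 1591)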